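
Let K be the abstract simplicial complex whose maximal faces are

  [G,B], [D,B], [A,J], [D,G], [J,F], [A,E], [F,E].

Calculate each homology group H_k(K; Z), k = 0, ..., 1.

We work with the vertex ordering A < B < D < E < F < G < J. The simplices of K, each written with vertices in increasing order, are:

  0-simplices (7): A, B, D, E, F, G, J
  1-simplices (7): AE, AJ, BD, BG, DG, EF, FJ

giving chain groups C_0 ≅ Z^7, C_1 ≅ Z^7.

The boundary map ∂_1: C_1 → C_0 sends each edge [p,q] (with p < q) to q − p.
The resulting 7×7 matrix has rank 5, and its Smith normal form has invariant factors (1,1,1,1,1).

Reading off H_k = ker ∂_k / im ∂_{k+1}:

  H_0: rank C_0 − rank ∂_1 = 7 − 5 = 2, and the invariant factors of ∂_1 are all 1, so H_0 = Z^2.
  H_1: rank ker ∂_1 − rank ∂_2 = (7 − 5) − 0 = 2, and there is no ∂_2, so H_1 = Z^2.

H_0 ≅ Z^2,  H_1 ≅ Z^2.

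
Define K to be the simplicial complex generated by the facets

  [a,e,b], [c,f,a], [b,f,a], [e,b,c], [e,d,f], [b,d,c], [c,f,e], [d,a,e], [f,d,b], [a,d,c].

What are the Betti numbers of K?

b_0 = 1, b_1 = 0, b_2 = 0.

Take the total order a < b < c < d < e < f on the vertex set. Then K (dimension 2) consists of the simplices:

  0-simplices (6): a, b, c, d, e, f
  1-simplices (15): ab, ac, ad, ae, af, bc, bd, be, bf, cd, ce, cf, de, df, ef
  2-simplices (10): abe, abf, acd, acf, ade, bcd, bce, bdf, cef, def

giving chain groups C_0 ≅ Z^6, C_1 ≅ Z^15, C_2 ≅ Z^10.

∂_1: C_1 → C_0 sends each edge [p,q] (with p < q) to q − p.
The 6×15 boundary matrix has rank 5 and Smith normal form diag(1,1,1,1,1).

Boundary ∂_2: C_2 → C_1 sends each 2-simplex [p,q,r] to [q,r] − [p,r] + [p,q]. For instance
  ∂ade = de − ae + ad,
  ∂bcd = cd − bd + bc.
This gives a 15×10 integer matrix of rank 10; reducing to Smith normal form yields diagonal entries (1,1,1,1,1,1,1,1,1,2).

Now H_k = ker ∂_k / im ∂_{k+1}, so:

  H_0: rank C_0 − rank ∂_1 = 6 − 5 = 1, and the invariant factors of ∂_1 are all 1, so H_0 = Z.
  H_1: rank ker ∂_1 − rank ∂_2 = (15 − 5) − 10 = 0, and ∂_2 has invariant factor 2 > 1, so H_1 = Z/2Z.
  H_2: rank ker ∂_2 − rank ∂_3 = (10 − 10) − 0 = 0, and there is no ∂_3, so H_2 = 0.

(K is a triangulation of the real projective plane RP^2.)

Hence the Betti numbers are b_0 = 1, b_1 = 0, b_2 = 0.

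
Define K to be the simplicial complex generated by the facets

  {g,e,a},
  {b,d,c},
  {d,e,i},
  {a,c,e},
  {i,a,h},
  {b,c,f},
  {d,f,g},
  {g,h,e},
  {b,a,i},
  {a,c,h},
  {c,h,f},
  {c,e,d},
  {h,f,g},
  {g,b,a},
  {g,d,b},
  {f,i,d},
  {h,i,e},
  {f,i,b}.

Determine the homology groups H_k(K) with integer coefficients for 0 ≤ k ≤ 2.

Fix the vertex order a < b < c < d < e < f < g < h < i and write every simplex with vertices in increasing order. Then dim K = 2 and the simplices of K are:

  0-simplices (9): a, b, c, d, e, f, g, h, i
  1-simplices (27): ab, ac, ae, ag, ah, ai, bc, bd, bf, bg, bi, cd, ce, cf, ch, de, df, dg, di, eg, eh, ei, fg, fh, fi, gh, hi
  2-simplices (18): abg, abi, ace, ach, aeg, ahi, bcd, bcf, bdg, bfi, cde, cfh, dei, dfg, dfi, egh, ehi, fgh

so the chain groups are C_0 ≅ Z^9, C_1 ≅ Z^27, C_2 ≅ Z^18.

Boundary ∂_1: C_1 → C_0 maps an edge to its endpoints' difference, ∂[p,q] = q − p. For instance
  ∂bi = i − b.
As a 9×27 matrix over Z this has rank 8, with invariant factors (1,1,1,1,1,1,1,1).

The boundary map ∂_2: C_2 → C_1 sends each 2-simplex [p,q,r] to [q,r] − [p,r] + [p,q]. For instance
  ∂bcd = cd − bd + bc,
  ∂fgh = gh − fh + fg.
As a 27×18 matrix over Z this has rank 18, with invariant factors (1,1,1,1,1,1,1,1,1,1,1,1,1,1,1,1,1,2).

Reading off H_k = ker ∂_k / im ∂_{k+1}:

  H_0: rank C_0 − rank ∂_1 = 9 − 8 = 1, and the invariant factors of ∂_1 are all 1, so H_0 = Z.
  H_1: rank ker ∂_1 − rank ∂_2 = (27 − 8) − 18 = 1, and ∂_2 has invariant factor 2 > 1, so H_1 = Z ⊕ Z/2.
  H_2: rank ker ∂_2 − rank ∂_3 = (18 − 18) − 0 = 0, and there is no ∂_3, so H_2 = 0.

As a check, the Euler characteristic is 9 − 27 + 18 = 0, which agrees with 1 − 1 + 0 = 0.
(K is a triangulation of the Klein bottle.)

H_0 = Z,  H_1 = Z ⊕ Z/2,  H_2 = 0.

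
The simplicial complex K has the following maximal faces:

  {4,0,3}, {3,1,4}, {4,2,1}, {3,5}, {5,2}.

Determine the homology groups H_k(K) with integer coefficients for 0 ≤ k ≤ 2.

Order the vertices as 0 < 1 < 2 < 3 < 4 < 5. Listing each simplex with vertices in this order, K has dimension 2 with simplices:

  0-simplices (6): [0], [1], [2], [3], [4], [5]
  1-simplices (9): [0,3], [0,4], [1,2], [1,3], [1,4], [2,4], [2,5], [3,4], [3,5]
  2-simplices (3): [0,3,4], [1,2,4], [1,3,4]

so the chain groups are C_0 ≅ Z^6, C_1 ≅ Z^9, C_2 ≅ Z^3.

The boundary map ∂_1: C_1 → C_0 sends each edge [p,q] (with p < q) to q − p.
The resulting 6×9 matrix has rank 5, and its Smith normal form has invariant factors (1,1,1,1,1).

Boundary ∂_2: C_2 → C_1 acts by ∂[p,q,r] = [q,r] − [p,r] + [p,q]. For instance
  ∂[1,2,4] = [2,4] − [1,4] + [1,2],
  ∂[1,3,4] = [3,4] − [1,4] + [1,3].
The resulting 9×3 matrix has rank 3, and its Smith normal form has invariant factors (1,1,1).

From H_k ≅ ker(∂_k) / im(∂_{k+1}) we obtain:

  H_0: rank C_0 − rank ∂_1 = 6 − 5 = 1, and the invariant factors of ∂_1 are all 1, so H_0 ≅ Z.
  H_1: rank ker ∂_1 − rank ∂_2 = (9 − 5) − 3 = 1, and the invariant factors of ∂_2 are all 1, so H_1 ≅ Z.
  H_2: rank ker ∂_2 − rank ∂_3 = (3 − 3) − 0 = 0, and there is no ∂_3, so H_2 ≅ 0.

As a check, the Euler characteristic is 6 − 9 + 3 = 0, which agrees with 1 − 1 + 0 = 0.

H_0 ≅ Z,  H_1 ≅ Z,  H_2 = 0.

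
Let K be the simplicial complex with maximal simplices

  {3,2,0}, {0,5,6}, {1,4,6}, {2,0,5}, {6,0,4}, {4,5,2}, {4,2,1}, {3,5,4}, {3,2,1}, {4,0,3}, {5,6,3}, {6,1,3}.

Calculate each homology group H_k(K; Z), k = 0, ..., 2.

H_0 ≅ Z,  H_1 ≅ Z/2Z,  H_2 = 0.

K has 7 vertices, 18 edges, 12 triangles.
rank ∂_0 = 0, rank ∂_1 = 6 ⇒ b_0 = 7 − 0 − 6 = 1; all invariant factors of ∂_1 are 1 so no torsion. So H_0 ≅ Z.
rank ∂_1 = 6, rank ∂_2 = 12 ⇒ b_1 = 18 − 6 − 12 = 0; ∂_2 has invariant factor(s) [2] giving torsion. So H_1 ≅ Z/2Z.
rank ∂_2 = 12, rank ∂_3 = 0 ⇒ b_2 = 12 − 12 − 0 = 0. So H_2 ≅ 0.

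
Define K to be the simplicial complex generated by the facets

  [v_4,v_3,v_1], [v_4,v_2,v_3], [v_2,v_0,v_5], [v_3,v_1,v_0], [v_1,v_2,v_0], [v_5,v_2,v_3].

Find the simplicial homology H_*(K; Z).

Take the total order v_0 < v_1 < v_2 < v_3 < v_4 < v_5 on the vertex set. Then K (dimension 2) consists of the simplices:

  0-simplices (6): [v_0], [v_1], [v_2], [v_3], [v_4], [v_5]
  1-simplices (12): [v_0,v_1], [v_0,v_2], [v_0,v_3], [v_0,v_5], [v_1,v_2], [v_1,v_3], [v_1,v_4], [v_2,v_3], [v_2,v_4], [v_2,v_5], [v_3,v_4], [v_3,v_5]
  2-simplices (6): [v_0,v_1,v_2], [v_0,v_1,v_3], [v_0,v_2,v_5], [v_1,v_3,v_4], [v_2,v_3,v_4], [v_2,v_3,v_5]

so the chain groups are C_0 ≅ Z^6, C_1 ≅ Z^12, C_2 ≅ Z^6.

∂_1: C_1 → C_0 maps an edge to its endpoints' difference, ∂[p,q] = q − p. For instance
  ∂[v_2,v_4] = [v_4] − [v_2].
This gives a 6×12 integer matrix of rank 5; reducing to Smith normal form yields diagonal entries (1,1,1,1,1).

∂_2: C_2 → C_1 sends each 2-simplex [p,q,r] to [q,r] − [p,r] + [p,q]. For instance
  ∂[v_2,v_3,v_5] = [v_3,v_5] − [v_2,v_5] + [v_2,v_3],
  ∂[v_0,v_1,v_2] = [v_1,v_2] − [v_0,v_2] + [v_0,v_1].
This gives a 12×6 integer matrix of rank 6; reducing to Smith normal form yields diagonal entries (1,1,1,1,1,1).

Reading off H_k = ker ∂_k / im ∂_{k+1}:

  H_0: rank C_0 − rank ∂_1 = 6 − 5 = 1, and the invariant factors of ∂_1 are all 1, so H_0 = Z.
  H_1: rank ker ∂_1 − rank ∂_2 = (12 − 5) − 6 = 1, and the invariant factors of ∂_2 are all 1, so H_1 = Z.
  H_2: rank ker ∂_2 − rank ∂_3 = (6 − 6) − 0 = 0, and there is no ∂_3, so H_2 = 0.

As a check, the Euler characteristic is 6 − 12 + 6 = 0, which agrees with 1 − 1 + 0 = 0.
(K is a triangulation of the cylinder S^1 x I.)

H_0 = Z,  H_1 = Z,  H_2 = 0.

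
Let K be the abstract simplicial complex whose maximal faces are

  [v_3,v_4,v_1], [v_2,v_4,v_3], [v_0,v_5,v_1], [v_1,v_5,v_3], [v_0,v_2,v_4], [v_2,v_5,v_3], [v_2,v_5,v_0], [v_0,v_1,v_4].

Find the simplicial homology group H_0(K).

We work with the vertex ordering v_0 < v_1 < v_2 < v_3 < v_4 < v_5. The simplices of K, each written with vertices in increasing order, are:

  0-simplices (6): [v_0], [v_1], [v_2], [v_3], [v_4], [v_5]
  1-simplices (12): [v_0,v_1], [v_0,v_2], [v_0,v_4], [v_0,v_5], [v_1,v_3], [v_1,v_4], [v_1,v_5], [v_2,v_3], [v_2,v_4], [v_2,v_5], [v_3,v_4], [v_3,v_5]
  2-simplices (8): [v_0,v_1,v_4], [v_0,v_1,v_5], [v_0,v_2,v_4], [v_0,v_2,v_5], [v_1,v_3,v_4], [v_1,v_3,v_5], [v_2,v_3,v_4], [v_2,v_3,v_5]

giving chain groups C_0 ≅ Z^6, C_1 ≅ Z^12, C_2 ≅ Z^8.

∂_1: C_1 → C_0 is given by ∂[p,q] = [q] − [p].
This gives a 6×12 integer matrix of rank 5; reducing to Smith normal form yields diagonal entries (1,1,1,1,1).

Boundary ∂_2: C_2 → C_1 maps a triangle to the signed sum of its edges. For instance
  ∂[v_0,v_2,v_5] = [v_2,v_5] − [v_0,v_5] + [v_0,v_2],
  ∂[v_1,v_3,v_4] = [v_3,v_4] − [v_1,v_4] + [v_1,v_3].
The resulting 12×8 matrix has rank 7, and its Smith normal form has invariant factors (1,1,1,1,1,1,1).

Computing H_k = (kernel of ∂_k) / (image of ∂_{k+1}):

  H_0: rank C_0 − rank ∂_1 = 6 − 5 = 1, and the invariant factors of ∂_1 are all 1, so H_0 = Z.

H_0 = Z.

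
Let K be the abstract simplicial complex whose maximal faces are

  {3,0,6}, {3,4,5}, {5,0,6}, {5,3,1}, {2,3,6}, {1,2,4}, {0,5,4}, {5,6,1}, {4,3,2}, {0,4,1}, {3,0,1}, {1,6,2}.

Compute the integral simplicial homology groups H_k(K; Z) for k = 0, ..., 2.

Order the vertices as 0 < 1 < 2 < 3 < 4 < 5 < 6. Listing each simplex with vertices in this order, K has dimension 2 with simplices:

  0-simplices (7): [0], [1], [2], [3], [4], [5], [6]
  1-simplices (18): [0,1], [0,3], [0,4], [0,5], [0,6], [1,2], [1,3], [1,4], [1,5], [1,6], [2,3], [2,4], [2,6], [3,4], [3,5], [3,6], [4,5], [5,6]
  2-simplices (12): [0,1,3], [0,1,4], [0,3,6], [0,4,5], [0,5,6], [1,2,4], [1,2,6], [1,3,5], [1,5,6], [2,3,4], [2,3,6], [3,4,5]

Hence C_0 ≅ Z^7, C_1 ≅ Z^18, C_2 ≅ Z^12.

The boundary map ∂_1: C_1 → C_0 maps an edge to its endpoints' difference, ∂[p,q] = q − p. For instance
  ∂[2,4] = [4] − [2].
As a 7×18 matrix over Z this has rank 6, with invariant factors (1,1,1,1,1,1).

Boundary ∂_2: C_2 → C_1 maps a triangle to the signed sum of its edges. For instance
  ∂[2,3,4] = [3,4] − [2,4] + [2,3],
  ∂[1,2,6] = [2,6] − [1,6] + [1,2].
The resulting 18×12 matrix has rank 12, and its Smith normal form has invariant factors (1,1,1,1,1,1,1,1,1,1,1,2).

Computing H_k = (kernel of ∂_k) / (image of ∂_{k+1}):

  H_0: rank C_0 − rank ∂_1 = 7 − 6 = 1, and the invariant factors of ∂_1 are all 1, so H_0 ≅ Z.
  H_1: rank ker ∂_1 − rank ∂_2 = (18 − 6) − 12 = 0, and ∂_2 has invariant factor 2 > 1, so H_1 ≅ Z/2.
  H_2: rank ker ∂_2 − rank ∂_3 = (12 − 12) − 0 = 0, and there is no ∂_3, so H_2 ≅ 0.

As a check, the Euler characteristic is 7 − 18 + 12 = 1, which agrees with 1 − 0 + 0 = 1.
(K is a triangulation of the real projective plane RP^2.)

H_0 ≅ Z,  H_1 ≅ Z/2,  H_2 = 0.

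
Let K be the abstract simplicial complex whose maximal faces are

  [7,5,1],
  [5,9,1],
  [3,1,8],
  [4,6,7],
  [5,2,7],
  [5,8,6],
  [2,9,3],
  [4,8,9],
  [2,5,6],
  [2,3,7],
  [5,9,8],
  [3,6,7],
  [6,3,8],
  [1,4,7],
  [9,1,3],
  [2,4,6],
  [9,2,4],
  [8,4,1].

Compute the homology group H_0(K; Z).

K has 9 vertices, 27 edges, 18 triangles.
rank ∂_0 = 0, rank ∂_1 = 8 ⇒ b_0 = 9 − 0 − 8 = 1; all invariant factors of ∂_1 are 1 so no torsion. So H_0 ≅ Z.

H_0 = Z.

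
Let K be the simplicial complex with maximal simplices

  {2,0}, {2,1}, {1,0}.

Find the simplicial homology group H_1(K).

Order the vertices as 0 < 1 < 2. Listing each simplex with vertices in this order, K has dimension 1 with simplices:

  0-simplices (3): [0], [1], [2]
  1-simplices (3): [0,1], [0,2], [1,2]

giving chain groups C_0 ≅ Z^3, C_1 ≅ Z^3.

Boundary ∂_1: C_1 → C_0 sends each edge [p,q] (with p < q) to q − p.
The resulting 3×3 matrix has rank 2, and its Smith normal form has invariant factors (1,1).

From H_k ≅ ker(∂_k) / im(∂_{k+1}) we obtain:

  H_1: rank ker ∂_1 − rank ∂_2 = (3 − 2) − 0 = 1, and there is no ∂_2, so H_1 ≅ Z.

H_1 = Z.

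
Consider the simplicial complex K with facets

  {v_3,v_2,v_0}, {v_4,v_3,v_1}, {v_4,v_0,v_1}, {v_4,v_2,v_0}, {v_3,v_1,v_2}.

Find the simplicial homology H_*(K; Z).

We work with the vertex ordering v_0 < v_1 < v_2 < v_3 < v_4. The simplices of K, each written with vertices in increasing order, are:

  0-simplices (5): [v_0], [v_1], [v_2], [v_3], [v_4]
  1-simplices (10): [v_0,v_1], [v_0,v_2], [v_0,v_3], [v_0,v_4], [v_1,v_2], [v_1,v_3], [v_1,v_4], [v_2,v_3], [v_2,v_4], [v_3,v_4]
  2-simplices (5): [v_0,v_1,v_4], [v_0,v_2,v_3], [v_0,v_2,v_4], [v_1,v_2,v_3], [v_1,v_3,v_4]

so the chain groups are C_0 ≅ Z^5, C_1 ≅ Z^10, C_2 ≅ Z^5.

The boundary map ∂_1: C_1 → C_0 is given by ∂[p,q] = [q] − [p].
The 5×10 boundary matrix has rank 4 and Smith normal form diag(1,1,1,1).

The boundary map ∂_2: C_2 → C_1 maps a triangle to the signed sum of its edges. For instance
  ∂[v_1,v_2,v_3] = [v_2,v_3] − [v_1,v_3] + [v_1,v_2],
  ∂[v_1,v_3,v_4] = [v_3,v_4] − [v_1,v_4] + [v_1,v_3].
The 10×5 boundary matrix has rank 5 and Smith normal form diag(1,1,1,1,1).

Now H_k = ker ∂_k / im ∂_{k+1}, so:

  H_0: rank C_0 − rank ∂_1 = 5 − 4 = 1, and the invariant factors of ∂_1 are all 1, so H_0 ≅ Z.
  H_1: rank ker ∂_1 − rank ∂_2 = (10 − 4) − 5 = 1, and the invariant factors of ∂_2 are all 1, so H_1 ≅ Z.
  H_2: rank ker ∂_2 − rank ∂_3 = (5 − 5) − 0 = 0, and there is no ∂_3, so H_2 ≅ 0.

As a check, the Euler characteristic is 5 − 10 + 5 = 0, which agrees with 1 − 1 + 0 = 0.

H_0 = Z,  H_1 = Z,  H_2 = 0.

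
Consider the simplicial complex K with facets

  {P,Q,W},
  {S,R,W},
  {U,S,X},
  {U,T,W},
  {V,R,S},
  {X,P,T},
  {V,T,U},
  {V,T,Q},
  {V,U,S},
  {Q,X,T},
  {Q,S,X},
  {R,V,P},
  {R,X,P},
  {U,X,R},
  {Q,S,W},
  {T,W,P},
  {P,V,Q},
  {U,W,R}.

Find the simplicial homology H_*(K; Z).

Order the vertices as P < Q < R < S < T < U < V < W < X. Listing each simplex with vertices in this order, K has dimension 2 with simplices:

  0-simplices (9): P, Q, R, S, T, U, V, W, X
  1-simplices (27): PQ, PR, PT, PV, PW, PX, QS, QT, QV, QW, QX, RS, RU, RV, RW, RX, SU, SV, SW, SX, TU, TV, TW, TX, UV, UW, UX
  2-simplices (18): PQV, PQW, PRV, PRX, PTW, PTX, QSW, QSX, QTV, QTX, RSV, RSW, RUW, RUX, SUV, SUX, TUV, TUW

so the chain groups are C_0 ≅ Z^9, C_1 ≅ Z^27, C_2 ≅ Z^18.

Boundary ∂_1: C_1 → C_0 sends each edge [p,q] (with p < q) to q − p.
As a 9×27 matrix over Z this has rank 8, with invariant factors (1,1,1,1,1,1,1,1).

∂_2: C_2 → C_1 sends each 2-simplex [p,q,r] to [q,r] − [p,r] + [p,q]. For instance
  ∂PTX = TX − PX + PT,
  ∂PRX = RX − PX + PR.
This gives a 27×18 integer matrix of rank 18; reducing to Smith normal form yields diagonal entries (1,1,1,1,1,1,1,1,1,1,1,1,1,1,1,1,1,2).

Computing H_k = (kernel of ∂_k) / (image of ∂_{k+1}):

  H_0: rank C_0 − rank ∂_1 = 9 − 8 = 1, and the invariant factors of ∂_1 are all 1, so H_0 = Z.
  H_1: rank ker ∂_1 − rank ∂_2 = (27 − 8) − 18 = 1, and ∂_2 has invariant factor 2 > 1, so H_1 = Z × Z/2.
  H_2: rank ker ∂_2 − rank ∂_3 = (18 − 18) − 0 = 0, and there is no ∂_3, so H_2 = 0.

As a check, the Euler characteristic is 9 − 27 + 18 = 0, which agrees with 1 − 1 + 0 = 0.
(K is a triangulation of the Klein bottle.)

H_0 ≅ Z,  H_1 ≅ Z × Z/2,  H_2 = 0.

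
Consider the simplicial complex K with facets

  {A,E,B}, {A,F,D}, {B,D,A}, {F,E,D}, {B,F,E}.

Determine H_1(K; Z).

H_1 ≅ Z.

We work with the vertex ordering A < B < D < E < F. The simplices of K, each written with vertices in increasing order, are:

  0-simplices (5): A, B, D, E, F
  1-simplices (10): AB, AD, AE, AF, BD, BE, BF, DE, DF, EF
  2-simplices (5): ABD, ABE, ADF, BEF, DEF

giving chain groups C_0 ≅ Z^5, C_1 ≅ Z^10, C_2 ≅ Z^5.

∂_1: C_1 → C_0 maps an edge to its endpoints' difference, ∂[p,q] = q − p. For instance
  ∂DE = E − D.
The 5×10 boundary matrix has rank 4 and Smith normal form diag(1,1,1,1).

∂_2: C_2 → C_1 sends each 2-simplex [p,q,r] to [q,r] − [p,r] + [p,q]. For instance
  ∂DEF = EF − DF + DE,
  ∂ABD = BD − AD + AB.
The 10×5 boundary matrix has rank 5 and Smith normal form diag(1,1,1,1,1).

Now H_k = ker ∂_k / im ∂_{k+1}, so:

  H_1: rank ker ∂_1 − rank ∂_2 = (10 − 4) − 5 = 1, and the invariant factors of ∂_2 are all 1, so H_1 = Z.

(K is a triangulation of the Möbius band.)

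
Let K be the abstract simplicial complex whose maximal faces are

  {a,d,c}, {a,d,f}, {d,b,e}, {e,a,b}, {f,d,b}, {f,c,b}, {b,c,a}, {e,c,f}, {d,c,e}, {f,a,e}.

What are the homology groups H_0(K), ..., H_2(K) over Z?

H_0 = Z,  H_1 = Z/2,  H_2 = 0.

Take the total order a < b < c < d < e < f on the vertex set. Then K (dimension 2) consists of the simplices:

  0-simplices (6): a, b, c, d, e, f
  1-simplices (15): ab, ac, ad, ae, af, bc, bd, be, bf, cd, ce, cf, de, df, ef
  2-simplices (10): abc, abe, acd, adf, aef, bcf, bde, bdf, cde, cef

so the chain groups are C_0 ≅ Z^6, C_1 ≅ Z^15, C_2 ≅ Z^10.

Boundary ∂_1: C_1 → C_0 maps an edge to its endpoints' difference, ∂[p,q] = q − p.
As a 6×15 matrix over Z this has rank 5, with invariant factors (1,1,1,1,1).

∂_2: C_2 → C_1 acts by ∂[p,q,r] = [q,r] − [p,r] + [p,q]. For instance
  ∂cde = de − ce + cd,
  ∂bdf = df − bf + bd.
This gives a 15×10 integer matrix of rank 10; reducing to Smith normal form yields diagonal entries (1,1,1,1,1,1,1,1,1,2).

Computing H_k = (kernel of ∂_k) / (image of ∂_{k+1}):

  H_0: rank C_0 − rank ∂_1 = 6 − 5 = 1, and the invariant factors of ∂_1 are all 1, so H_0 ≅ Z.
  H_1: rank ker ∂_1 − rank ∂_2 = (15 − 5) − 10 = 0, and ∂_2 has invariant factor 2 > 1, so H_1 ≅ Z/2.
  H_2: rank ker ∂_2 − rank ∂_3 = (10 − 10) − 0 = 0, and there is no ∂_3, so H_2 ≅ 0.

As a check, the Euler characteristic is 6 − 15 + 10 = 1, which agrees with 1 − 0 + 0 = 1.
(K is a triangulation of the real projective plane RP^2.)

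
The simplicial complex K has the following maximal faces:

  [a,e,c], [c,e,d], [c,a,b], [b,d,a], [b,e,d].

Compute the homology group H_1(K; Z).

H_1 = Z.

Fix the vertex order a < b < c < d < e and write every simplex with vertices in increasing order. Then dim K = 2 and the simplices of K are:

  0-simplices (5): a, b, c, d, e
  1-simplices (10): ab, ac, ad, ae, bc, bd, be, cd, ce, de
  2-simplices (5): abc, abd, ace, bde, cde

Hence C_0 ≅ Z^5, C_1 ≅ Z^10, C_2 ≅ Z^5.

Boundary ∂_1: C_1 → C_0 sends each edge [p,q] (with p < q) to q − p. For instance
  ∂ae = e − a.
As a 5×10 matrix over Z this has rank 4, with invariant factors (1,1,1,1).

∂_2: C_2 → C_1 acts by ∂[p,q,r] = [q,r] − [p,r] + [p,q]. For instance
  ∂abc = bc − ac + ab,
  ∂abd = bd − ad + ab.
The 10×5 boundary matrix has rank 5 and Smith normal form diag(1,1,1,1,1).

From H_k ≅ ker(∂_k) / im(∂_{k+1}) we obtain:

  H_1: rank ker ∂_1 − rank ∂_2 = (10 − 4) − 5 = 1, and the invariant factors of ∂_2 are all 1, so H_1 ≅ Z.

(K is a triangulation of the Möbius band.)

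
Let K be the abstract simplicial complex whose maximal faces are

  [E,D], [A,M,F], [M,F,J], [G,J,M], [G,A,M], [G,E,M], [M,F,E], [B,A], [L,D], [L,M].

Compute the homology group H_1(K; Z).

K has 9 vertices, 15 edges, 6 triangles.
rank ∂_1 = 8, rank ∂_2 = 6 ⇒ b_1 = 15 − 8 − 6 = 1; all invariant factors of ∂_2 are 1 so no torsion. So H_1 = Z.

H_1 = Z.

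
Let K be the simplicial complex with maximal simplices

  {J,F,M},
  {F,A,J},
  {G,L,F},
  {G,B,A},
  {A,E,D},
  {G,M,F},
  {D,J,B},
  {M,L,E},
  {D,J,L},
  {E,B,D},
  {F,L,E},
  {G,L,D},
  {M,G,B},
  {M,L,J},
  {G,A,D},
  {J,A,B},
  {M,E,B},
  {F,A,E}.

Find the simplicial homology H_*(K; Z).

K has 9 vertices, 27 edges, 18 triangles.
rank ∂_0 = 0, rank ∂_1 = 8 ⇒ b_0 = 9 − 0 − 8 = 1; all invariant factors of ∂_1 are 1 so no torsion. So H_0 ≅ Z.
rank ∂_1 = 8, rank ∂_2 = 18 ⇒ b_1 = 27 − 8 − 18 = 1; ∂_2 has invariant factor(s) [2] giving torsion. So H_1 ≅ Z ⊕ Z_2.
rank ∂_2 = 18, rank ∂_3 = 0 ⇒ b_2 = 18 − 18 − 0 = 0. So H_2 ≅ 0.

H_0 = Z,  H_1 = Z ⊕ Z_2,  H_2 = 0.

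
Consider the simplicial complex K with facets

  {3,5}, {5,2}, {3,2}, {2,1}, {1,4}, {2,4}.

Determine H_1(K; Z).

H_1 ≅ Z^2.

Fix the vertex order 1 < 2 < 3 < 4 < 5 and write every simplex with vertices in increasing order. Then dim K = 1 and the simplices of K are:

  0-simplices (5): [1], [2], [3], [4], [5]
  1-simplices (6): [1,2], [1,4], [2,3], [2,4], [2,5], [3,5]

Hence C_0 ≅ Z^5, C_1 ≅ Z^6.

∂_1: C_1 → C_0 sends each edge [p,q] (with p < q) to q − p.
As a 5×6 matrix over Z this has rank 4, with invariant factors (1,1,1,1).

Reading off H_k = ker ∂_k / im ∂_{k+1}:

  H_1: rank ker ∂_1 − rank ∂_2 = (6 − 4) − 0 = 2, and there is no ∂_2, so H_1 ≅ Z^2.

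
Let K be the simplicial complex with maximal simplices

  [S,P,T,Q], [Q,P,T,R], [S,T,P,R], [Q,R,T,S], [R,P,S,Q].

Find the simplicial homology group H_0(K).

Take the total order P < Q < R < S < T on the vertex set. Then K (dimension 3) consists of the simplices:

  0-simplices (5): P, Q, R, S, T
  1-simplices (10): PQ, PR, PS, PT, QR, QS, QT, RS, RT, ST
  2-simplices (10): PQR, PQS, PQT, PRS, PRT, PST, QRS, QRT, QST, RST
  3-simplices (5): PQRS, PQRT, PQST, PRST, QRST

Hence C_0 ≅ Z^5, C_1 ≅ Z^10, C_2 ≅ Z^10, C_3 ≅ Z^5.

Boundary ∂_1: C_1 → C_0 sends each edge [p,q] (with p < q) to q − p.
The resulting 5×10 matrix has rank 4, and its Smith normal form has invariant factors (1,1,1,1).

∂_2: C_2 → C_1 acts by ∂[p,q,r] = [q,r] − [p,r] + [p,q]. For instance
  ∂PQT = QT − PT + PQ,
  ∂QRT = RT − QT + QR.
The 10×10 boundary matrix has rank 6 and Smith normal form diag(1,1,1,1,1,1).

Boundary ∂_3: C_3 → C_2 sends each 3-simplex σ to the alternating sum Σ_i (−1)^i (σ with its i-th vertex removed). For instance
  ∂PQRS = QRS − PRS + PQS − PQR,
  ∂PQST = QST − PST + PQT − PQS.
The resulting 10×5 matrix has rank 4, and its Smith normal form has invariant factors (1,1,1,1).

Now H_k = ker ∂_k / im ∂_{k+1}, so:

  H_0: rank C_0 − rank ∂_1 = 5 − 4 = 1, and the invariant factors of ∂_1 are all 1, so H_0 ≅ Z.

(K is a triangulation of the 3-sphere S^3.)

H_0 = Z.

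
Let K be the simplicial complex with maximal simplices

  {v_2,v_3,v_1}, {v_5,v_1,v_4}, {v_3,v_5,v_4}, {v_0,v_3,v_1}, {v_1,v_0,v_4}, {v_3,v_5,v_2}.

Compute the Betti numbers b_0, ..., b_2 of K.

b_0 = 1, b_1 = 1, b_2 = 0.

We work with the vertex ordering v_0 < v_1 < v_2 < v_3 < v_4 < v_5. The simplices of K, each written with vertices in increasing order, are:

  0-simplices (6): [v_0], [v_1], [v_2], [v_3], [v_4], [v_5]
  1-simplices (12): [v_0,v_1], [v_0,v_3], [v_0,v_4], [v_1,v_2], [v_1,v_3], [v_1,v_4], [v_1,v_5], [v_2,v_3], [v_2,v_5], [v_3,v_4], [v_3,v_5], [v_4,v_5]
  2-simplices (6): [v_0,v_1,v_3], [v_0,v_1,v_4], [v_1,v_2,v_3], [v_1,v_4,v_5], [v_2,v_3,v_5], [v_3,v_4,v_5]

Hence C_0 ≅ Z^6, C_1 ≅ Z^12, C_2 ≅ Z^6.

The boundary map ∂_1: C_1 → C_0 maps an edge to its endpoints' difference, ∂[p,q] = q − p. For instance
  ∂[v_2,v_3] = [v_3] − [v_2].
This gives a 6×12 integer matrix of rank 5; reducing to Smith normal form yields diagonal entries (1,1,1,1,1).

The boundary map ∂_2: C_2 → C_1 maps a triangle to the signed sum of its edges. For instance
  ∂[v_0,v_1,v_4] = [v_1,v_4] − [v_0,v_4] + [v_0,v_1],
  ∂[v_3,v_4,v_5] = [v_4,v_5] − [v_3,v_5] + [v_3,v_4].
As a 12×6 matrix over Z this has rank 6, with invariant factors (1,1,1,1,1,1).

Computing H_k = (kernel of ∂_k) / (image of ∂_{k+1}):

  H_0: rank C_0 − rank ∂_1 = 6 − 5 = 1, and the invariant factors of ∂_1 are all 1, so H_0 = Z.
  H_1: rank ker ∂_1 − rank ∂_2 = (12 − 5) − 6 = 1, and the invariant factors of ∂_2 are all 1, so H_1 = Z.
  H_2: rank ker ∂_2 − rank ∂_3 = (6 − 6) − 0 = 0, and there is no ∂_3, so H_2 = 0.

Hence the Betti numbers are b_0 = 1, b_1 = 1, b_2 = 0.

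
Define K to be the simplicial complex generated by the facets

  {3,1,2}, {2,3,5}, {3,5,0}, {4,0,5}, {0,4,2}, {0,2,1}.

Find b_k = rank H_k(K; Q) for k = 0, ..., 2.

Take the total order 0 < 1 < 2 < 3 < 4 < 5 on the vertex set. Then K (dimension 2) consists of the simplices:

  0-simplices (6): [0], [1], [2], [3], [4], [5]
  1-simplices (12): [0,1], [0,2], [0,3], [0,4], [0,5], [1,2], [1,3], [2,3], [2,4], [2,5], [3,5], [4,5]
  2-simplices (6): [0,1,2], [0,2,4], [0,3,5], [0,4,5], [1,2,3], [2,3,5]

giving chain groups C_0 ≅ Z^6, C_1 ≅ Z^12, C_2 ≅ Z^6.

∂_1: C_1 → C_0 maps an edge to its endpoints' difference, ∂[p,q] = q − p. For instance
  ∂[0,1] = [1] − [0].
As a 6×12 matrix over Z this has rank 5, with invariant factors (1,1,1,1,1).

∂_2: C_2 → C_1 acts by ∂[p,q,r] = [q,r] − [p,r] + [p,q]. For instance
  ∂[2,3,5] = [3,5] − [2,5] + [2,3],
  ∂[0,1,2] = [1,2] − [0,2] + [0,1].
The resulting 12×6 matrix has rank 6, and its Smith normal form has invariant factors (1,1,1,1,1,1).

Now H_k = ker ∂_k / im ∂_{k+1}, so:

  H_0: rank C_0 − rank ∂_1 = 6 − 5 = 1, and the invariant factors of ∂_1 are all 1, so H_0 ≅ Z.
  H_1: rank ker ∂_1 − rank ∂_2 = (12 − 5) − 6 = 1, and the invariant factors of ∂_2 are all 1, so H_1 ≅ Z.
  H_2: rank ker ∂_2 − rank ∂_3 = (6 − 6) − 0 = 0, and there is no ∂_3, so H_2 ≅ 0.

(K is a triangulation of the cylinder S^1 x I.)

Hence the Betti numbers are b_0 = 1, b_1 = 1, b_2 = 0.

b_0 = 1, b_1 = 1, b_2 = 0.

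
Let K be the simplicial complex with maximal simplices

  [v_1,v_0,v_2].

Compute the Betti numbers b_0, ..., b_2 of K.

b_0 = 1, b_1 = 0, b_2 = 0.

Take the total order v_0 < v_1 < v_2 on the vertex set. Then K (dimension 2) consists of the simplices:

  0-simplices (3): [v_0], [v_1], [v_2]
  1-simplices (3): [v_0,v_1], [v_0,v_2], [v_1,v_2]
  2-simplices (1): [v_0,v_1,v_2]

Hence C_0 ≅ Z^3, C_1 ≅ Z^3, C_2 ≅ Z^1.

Boundary ∂_1: C_1 → C_0 maps an edge to its endpoints' difference, ∂[p,q] = q − p. For instance
  ∂[v_0,v_1] = [v_1] − [v_0].
The resulting 3×3 matrix has rank 2, and its Smith normal form has invariant factors (1,1).

Boundary ∂_2: C_2 → C_1 maps a triangle to the signed sum of its edges. For instance
  ∂[v_0,v_1,v_2] = [v_1,v_2] − [v_0,v_2] + [v_0,v_1].
The 3×1 boundary matrix has rank 1 and Smith normal form diag(1).

Now H_k = ker ∂_k / im ∂_{k+1}, so:

  H_0: rank C_0 − rank ∂_1 = 3 − 2 = 1, and the invariant factors of ∂_1 are all 1, so H_0 ≅ Z.
  H_1: rank ker ∂_1 − rank ∂_2 = (3 − 2) − 1 = 0, and the invariant factors of ∂_2 are all 1, so H_1 ≅ 0.
  H_2: rank ker ∂_2 − rank ∂_3 = (1 − 1) − 0 = 0, and there is no ∂_3, so H_2 ≅ 0.

(K is a triangulation of the 2-simplex.)

Hence the Betti numbers are b_0 = 1, b_1 = 0, b_2 = 0.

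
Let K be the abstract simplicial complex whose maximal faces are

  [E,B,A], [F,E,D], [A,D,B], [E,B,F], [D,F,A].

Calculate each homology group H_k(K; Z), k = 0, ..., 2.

Take the total order A < B < D < E < F on the vertex set. Then K (dimension 2) consists of the simplices:

  0-simplices (5): A, B, D, E, F
  1-simplices (10): AB, AD, AE, AF, BD, BE, BF, DE, DF, EF
  2-simplices (5): ABD, ABE, ADF, BEF, DEF

so the chain groups are C_0 ≅ Z^5, C_1 ≅ Z^10, C_2 ≅ Z^5.

The boundary map ∂_1: C_1 → C_0 is given by ∂[p,q] = [q] − [p]. For instance
  ∂DF = F − D.
As a 5×10 matrix over Z this has rank 4, with invariant factors (1,1,1,1).

The boundary map ∂_2: C_2 → C_1 acts by ∂[p,q,r] = [q,r] − [p,r] + [p,q]. For instance
  ∂ABD = BD − AD + AB,
  ∂ADF = DF − AF + AD.
As a 10×5 matrix over Z this has rank 5, with invariant factors (1,1,1,1,1).

Now H_k = ker ∂_k / im ∂_{k+1}, so:

  H_0: rank C_0 − rank ∂_1 = 5 − 4 = 1, and the invariant factors of ∂_1 are all 1, so H_0 ≅ Z.
  H_1: rank ker ∂_1 − rank ∂_2 = (10 − 4) − 5 = 1, and the invariant factors of ∂_2 are all 1, so H_1 ≅ Z.
  H_2: rank ker ∂_2 − rank ∂_3 = (5 − 5) − 0 = 0, and there is no ∂_3, so H_2 ≅ 0.

(K is a triangulation of the Möbius band.)

H_0 ≅ Z,  H_1 ≅ Z,  H_2 = 0.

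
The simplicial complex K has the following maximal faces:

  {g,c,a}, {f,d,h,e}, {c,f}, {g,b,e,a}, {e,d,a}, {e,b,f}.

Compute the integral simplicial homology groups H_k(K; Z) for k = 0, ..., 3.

H_0 ≅ Z,  H_1 ≅ Z,  H_2 = 0,  H_3 = 0.

Fix the vertex order a < b < c < d < e < f < g < h and write every simplex with vertices in increasing order. Then dim K = 3 and the simplices of K are:

  0-simplices (8): a, b, c, d, e, f, g, h
  1-simplices (17): ab, ac, ad, ae, ag, be, bf, bg, cf, cg, de, df, dh, ef, eg, eh, fh
  2-simplices (11): abe, abg, acg, ade, aeg, bef, beg, def, deh, dfh, efh
  3-simplices (2): abeg, defh

so the chain groups are C_0 ≅ Z^8, C_1 ≅ Z^17, C_2 ≅ Z^11, C_3 ≅ Z^2.

∂_1: C_1 → C_0 is given by ∂[p,q] = [q] − [p].
The 8×17 boundary matrix has rank 7 and Smith normal form diag(1,1,1,1,1,1,1).

∂_2: C_2 → C_1 sends each 2-simplex [p,q,r] to [q,r] − [p,r] + [p,q]. For instance
  ∂abe = be − ae + ab,
  ∂dfh = fh − dh + df.
This gives a 17×11 integer matrix of rank 9; reducing to Smith normal form yields diagonal entries (1,1,1,1,1,1,1,1,1).

Boundary ∂_3: C_3 → C_2 sends each 3-simplex σ to the alternating sum Σ_i (−1)^i (σ with its i-th vertex removed). For instance
  ∂defh = efh − dfh + deh − def,
  ∂abeg = beg − aeg + abg − abe.
This gives a 11×2 integer matrix of rank 2; reducing to Smith normal form yields diagonal entries (1,1).

Now H_k = ker ∂_k / im ∂_{k+1}, so:

  H_0: rank C_0 − rank ∂_1 = 8 − 7 = 1, and the invariant factors of ∂_1 are all 1, so H_0 ≅ Z.
  H_1: rank ker ∂_1 − rank ∂_2 = (17 − 7) − 9 = 1, and the invariant factors of ∂_2 are all 1, so H_1 ≅ Z.
  H_2: rank ker ∂_2 − rank ∂_3 = (11 − 9) − 2 = 0, and the invariant factors of ∂_3 are all 1, so H_2 ≅ 0.
  H_3: rank ker ∂_3 − rank ∂_4 = (2 − 2) − 0 = 0, and there is no ∂_4, so H_3 ≅ 0.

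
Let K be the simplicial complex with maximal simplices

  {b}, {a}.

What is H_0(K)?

Take the total order a < b on the vertex set. Then K (dimension 0) consists of the simplices:

  0-simplices (2): a, b

giving chain groups C_0 ≅ Z^2.

Computing H_k = (kernel of ∂_k) / (image of ∂_{k+1}):

  H_0: rank C_0 − rank ∂_1 = 2 − 0 = 2, and there is no ∂_1, so H_0 = Z^2.

H_0 = Z^2.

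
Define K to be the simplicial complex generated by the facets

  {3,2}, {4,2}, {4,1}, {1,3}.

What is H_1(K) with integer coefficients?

H_1 = Z.

Order the vertices as 1 < 2 < 3 < 4. Listing each simplex with vertices in this order, K has dimension 1 with simplices:

  0-simplices (4): [1], [2], [3], [4]
  1-simplices (4): [1,3], [1,4], [2,3], [2,4]

Hence C_0 ≅ Z^4, C_1 ≅ Z^4.

∂_1: C_1 → C_0 maps an edge to its endpoints' difference, ∂[p,q] = q − p.
The resulting 4×4 matrix has rank 3, and its Smith normal form has invariant factors (1,1,1).

Now H_k = ker ∂_k / im ∂_{k+1}, so:

  H_1: rank ker ∂_1 − rank ∂_2 = (4 − 3) − 0 = 1, and there is no ∂_2, so H_1 ≅ Z.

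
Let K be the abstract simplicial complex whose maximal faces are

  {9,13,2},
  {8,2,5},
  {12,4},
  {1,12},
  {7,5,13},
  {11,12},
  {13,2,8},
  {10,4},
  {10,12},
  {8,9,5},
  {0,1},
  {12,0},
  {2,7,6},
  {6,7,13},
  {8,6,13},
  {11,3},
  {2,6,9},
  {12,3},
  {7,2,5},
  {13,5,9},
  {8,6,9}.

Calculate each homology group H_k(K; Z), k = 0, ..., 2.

K has 14 vertices, 27 edges, 12 triangles.
rank ∂_0 = 0, rank ∂_1 = 12 ⇒ b_0 = 14 − 0 − 12 = 2; all invariant factors of ∂_1 are 1 so no torsion. So H_0 ≅ Z^2.
rank ∂_1 = 12, rank ∂_2 = 12 ⇒ b_1 = 27 − 12 − 12 = 3; ∂_2 has invariant factor(s) [2] giving torsion. So H_1 ≅ Z^3 ⊕ Z/2.
rank ∂_2 = 12, rank ∂_3 = 0 ⇒ b_2 = 12 − 12 − 0 = 0. So H_2 ≅ 0.

H_0 ≅ Z^2,  H_1 ≅ Z^3 ⊕ Z/2,  H_2 = 0.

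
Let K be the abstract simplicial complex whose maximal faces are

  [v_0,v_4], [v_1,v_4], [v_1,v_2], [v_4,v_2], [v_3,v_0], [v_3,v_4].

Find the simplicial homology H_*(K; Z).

Fix the vertex order v_0 < v_1 < v_2 < v_3 < v_4 and write every simplex with vertices in increasing order. Then dim K = 1 and the simplices of K are:

  0-simplices (5): [v_0], [v_1], [v_2], [v_3], [v_4]
  1-simplices (6): [v_0,v_3], [v_0,v_4], [v_1,v_2], [v_1,v_4], [v_2,v_4], [v_3,v_4]

so the chain groups are C_0 ≅ Z^5, C_1 ≅ Z^6.

The boundary map ∂_1: C_1 → C_0 sends each edge [p,q] (with p < q) to q − p. For instance
  ∂[v_0,v_4] = [v_4] − [v_0].
The resulting 5×6 matrix has rank 4, and its Smith normal form has invariant factors (1,1,1,1).

Computing H_k = (kernel of ∂_k) / (image of ∂_{k+1}):

  H_0: rank C_0 − rank ∂_1 = 5 − 4 = 1, and the invariant factors of ∂_1 are all 1, so H_0 = Z.
  H_1: rank ker ∂_1 − rank ∂_2 = (6 − 4) − 0 = 2, and there is no ∂_2, so H_1 = Z^2.

(K is a triangulation of a wedge of 2 circles.)

H_0 ≅ Z,  H_1 ≅ Z^2.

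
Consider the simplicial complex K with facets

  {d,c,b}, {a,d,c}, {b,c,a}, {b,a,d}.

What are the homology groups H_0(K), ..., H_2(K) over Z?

H_0 ≅ Z,  H_1 = 0,  H_2 ≅ Z.

Fix the vertex order a < b < c < d and write every simplex with vertices in increasing order. Then dim K = 2 and the simplices of K are:

  0-simplices (4): a, b, c, d
  1-simplices (6): ab, ac, ad, bc, bd, cd
  2-simplices (4): abc, abd, acd, bcd

Hence C_0 ≅ Z^4, C_1 ≅ Z^6, C_2 ≅ Z^4.

The boundary map ∂_1: C_1 → C_0 is given by ∂[p,q] = [q] − [p].
The 4×6 boundary matrix has rank 3 and Smith normal form diag(1,1,1).

∂_2: C_2 → C_1 maps a triangle to the signed sum of its edges. For instance
  ∂bcd = cd − bd + bc,
  ∂abc = bc − ac + ab.
As a 6×4 matrix over Z this has rank 3, with invariant factors (1,1,1).

Reading off H_k = ker ∂_k / im ∂_{k+1}:

  H_0: rank C_0 − rank ∂_1 = 4 − 3 = 1, and the invariant factors of ∂_1 are all 1, so H_0 ≅ Z.
  H_1: rank ker ∂_1 − rank ∂_2 = (6 − 3) − 3 = 0, and the invariant factors of ∂_2 are all 1, so H_1 ≅ 0.
  H_2: rank ker ∂_2 − rank ∂_3 = (4 − 3) − 0 = 1, and there is no ∂_3, so H_2 ≅ Z.

As a check, the Euler characteristic is 4 − 6 + 4 = 2, which agrees with 1 − 0 + 1 = 2.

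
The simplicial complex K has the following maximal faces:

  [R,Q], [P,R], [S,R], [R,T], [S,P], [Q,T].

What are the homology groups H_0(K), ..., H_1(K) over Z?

H_0 = Z,  H_1 = Z^2.

Take the total order P < Q < R < S < T on the vertex set. Then K (dimension 1) consists of the simplices:

  0-simplices (5): P, Q, R, S, T
  1-simplices (6): PR, PS, QR, QT, RS, RT

Hence C_0 ≅ Z^5, C_1 ≅ Z^6.

∂_1: C_1 → C_0 sends each edge [p,q] (with p < q) to q − p.
As a 5×6 matrix over Z this has rank 4, with invariant factors (1,1,1,1).

Reading off H_k = ker ∂_k / im ∂_{k+1}:

  H_0: rank C_0 − rank ∂_1 = 5 − 4 = 1, and the invariant factors of ∂_1 are all 1, so H_0 ≅ Z.
  H_1: rank ker ∂_1 − rank ∂_2 = (6 − 4) − 0 = 2, and there is no ∂_2, so H_1 ≅ Z^2.

(K is a triangulation of a wedge of 2 circles.)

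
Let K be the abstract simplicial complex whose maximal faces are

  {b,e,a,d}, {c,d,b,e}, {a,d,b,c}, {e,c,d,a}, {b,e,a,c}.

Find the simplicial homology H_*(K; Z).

H_0 ≅ Z,  H_1 = 0,  H_2 = 0,  H_3 ≅ Z.

K has 5 vertices, 10 edges, 10 triangles, 5 3-simplices.
rank ∂_0 = 0, rank ∂_1 = 4 ⇒ b_0 = 5 − 0 − 4 = 1; all invariant factors of ∂_1 are 1 so no torsion. So H_0 ≅ Z.
rank ∂_1 = 4, rank ∂_2 = 6 ⇒ b_1 = 10 − 4 − 6 = 0; all invariant factors of ∂_2 are 1 so no torsion. So H_1 ≅ 0.
rank ∂_2 = 6, rank ∂_3 = 4 ⇒ b_2 = 10 − 6 − 4 = 0; all invariant factors of ∂_3 are 1 so no torsion. So H_2 ≅ 0.
rank ∂_3 = 4, rank ∂_4 = 0 ⇒ b_3 = 5 − 4 − 0 = 1. So H_3 ≅ Z.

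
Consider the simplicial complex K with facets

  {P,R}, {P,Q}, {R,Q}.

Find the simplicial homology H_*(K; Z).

H_0 ≅ Z,  H_1 ≅ Z.

Order the vertices as P < Q < R. Listing each simplex with vertices in this order, K has dimension 1 with simplices:

  0-simplices (3): P, Q, R
  1-simplices (3): PQ, PR, QR

so the chain groups are C_0 ≅ Z^3, C_1 ≅ Z^3.

The boundary map ∂_1: C_1 → C_0 sends each edge [p,q] (with p < q) to q − p.
The 3×3 boundary matrix has rank 2 and Smith normal form diag(1,1).

Computing H_k = (kernel of ∂_k) / (image of ∂_{k+1}):

  H_0: rank C_0 − rank ∂_1 = 3 − 2 = 1, and the invariant factors of ∂_1 are all 1, so H_0 = Z.
  H_1: rank ker ∂_1 − rank ∂_2 = (3 − 2) − 0 = 1, and there is no ∂_2, so H_1 = Z.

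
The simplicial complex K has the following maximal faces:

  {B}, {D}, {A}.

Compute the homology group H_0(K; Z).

H_0 ≅ Z^3.

Fix the vertex order A < B < D and write every simplex with vertices in increasing order. Then dim K = 0 and the simplices of K are:

  0-simplices (3): A, B, D

Hence C_0 ≅ Z^3.

Computing H_k = (kernel of ∂_k) / (image of ∂_{k+1}):

  H_0: rank C_0 − rank ∂_1 = 3 − 0 = 3, and there is no ∂_1, so H_0 ≅ Z^3.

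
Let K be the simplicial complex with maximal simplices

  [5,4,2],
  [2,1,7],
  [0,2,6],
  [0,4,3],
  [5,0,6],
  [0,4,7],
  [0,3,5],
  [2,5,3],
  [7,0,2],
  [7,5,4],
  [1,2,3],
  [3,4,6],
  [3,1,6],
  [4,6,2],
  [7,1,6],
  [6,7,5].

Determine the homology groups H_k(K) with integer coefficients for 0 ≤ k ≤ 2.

H_0 ≅ Z,  H_1 ≅ Z^2,  H_2 ≅ Z.

Take the total order 0 < 1 < 2 < 3 < 4 < 5 < 6 < 7 on the vertex set. Then K (dimension 2) consists of the simplices:

  0-simplices (8): [0], [1], [2], [3], [4], [5], [6], [7]
  1-simplices (24): (24 of them)
  2-simplices (16): [0,2,6], [0,2,7], [0,3,4], [0,3,5], [0,4,7], [0,5,6], [1,2,3], [1,2,7], [1,3,6], [1,6,7], [2,3,5], [2,4,5], [2,4,6], [3,4,6], [4,5,7], [5,6,7]

so the chain groups are C_0 ≅ Z^8, C_1 ≅ Z^24, C_2 ≅ Z^16.

The boundary map ∂_1: C_1 → C_0 is given by ∂[p,q] = [q] − [p]. For instance
  ∂[1,3] = [3] − [1].
The resulting 8×24 matrix has rank 7, and its Smith normal form has invariant factors (1,1,1,1,1,1,1).

Boundary ∂_2: C_2 → C_1 maps a triangle to the signed sum of its edges. For instance
  ∂[1,3,6] = [3,6] − [1,6] + [1,3],
  ∂[0,5,6] = [5,6] − [0,6] + [0,5].
The resulting 24×16 matrix has rank 15, and its Smith normal form has invariant factors (1,1,1,1,1,1,1,1,1,1,1,1,1,1,1).

From H_k ≅ ker(∂_k) / im(∂_{k+1}) we obtain:

  H_0: rank C_0 − rank ∂_1 = 8 − 7 = 1, and the invariant factors of ∂_1 are all 1, so H_0 = Z.
  H_1: rank ker ∂_1 − rank ∂_2 = (24 − 7) − 15 = 2, and the invariant factors of ∂_2 are all 1, so H_1 = Z^2.
  H_2: rank ker ∂_2 − rank ∂_3 = (16 − 15) − 0 = 1, and there is no ∂_3, so H_2 = Z.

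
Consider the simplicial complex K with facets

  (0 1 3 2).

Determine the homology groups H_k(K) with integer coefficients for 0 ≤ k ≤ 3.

H_0 ≅ Z,  H_1 = 0,  H_2 = 0,  H_3 = 0.

We work with the vertex ordering 0 < 1 < 2 < 3. The simplices of K, each written with vertices in increasing order, are:

  0-simplices (4): [0], [1], [2], [3]
  1-simplices (6): [0,1], [0,2], [0,3], [1,2], [1,3], [2,3]
  2-simplices (4): [0,1,2], [0,1,3], [0,2,3], [1,2,3]
  3-simplices (1): [0,1,2,3]

giving chain groups C_0 ≅ Z^4, C_1 ≅ Z^6, C_2 ≅ Z^4, C_3 ≅ Z^1.

The boundary map ∂_1: C_1 → C_0 sends each edge [p,q] (with p < q) to q − p. For instance
  ∂[2,3] = [3] − [2].
This gives a 4×6 integer matrix of rank 3; reducing to Smith normal form yields diagonal entries (1,1,1).

The boundary map ∂_2: C_2 → C_1 sends each 2-simplex [p,q,r] to [q,r] − [p,r] + [p,q]. For instance
  ∂[1,2,3] = [2,3] − [1,3] + [1,2],
  ∂[0,2,3] = [2,3] − [0,3] + [0,2].
As a 6×4 matrix over Z this has rank 3, with invariant factors (1,1,1).

Boundary ∂_3: C_3 → C_2 sends each 3-simplex σ to the alternating sum Σ_i (−1)^i (σ with its i-th vertex removed). For instance
  ∂[0,1,2,3] = [1,2,3] − [0,2,3] + [0,1,3] − [0,1,2].
As a 4×1 matrix over Z this has rank 1, with invariant factors (1).

Now H_k = ker ∂_k / im ∂_{k+1}, so:

  H_0: rank C_0 − rank ∂_1 = 4 − 3 = 1, and the invariant factors of ∂_1 are all 1, so H_0 ≅ Z.
  H_1: rank ker ∂_1 − rank ∂_2 = (6 − 3) − 3 = 0, and the invariant factors of ∂_2 are all 1, so H_1 ≅ 0.
  H_2: rank ker ∂_2 − rank ∂_3 = (4 − 3) − 1 = 0, and the invariant factors of ∂_3 are all 1, so H_2 ≅ 0.
  H_3: rank ker ∂_3 − rank ∂_4 = (1 − 1) − 0 = 0, and there is no ∂_4, so H_3 ≅ 0.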